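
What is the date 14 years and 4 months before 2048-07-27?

Subtracting 14 years and 4 months from July 27, 2048.
-14 years → 2034; month 7 − 4 = 3 → March 2034.
Day 27 is valid in March, giving March 27, 2034.

March 27, 2034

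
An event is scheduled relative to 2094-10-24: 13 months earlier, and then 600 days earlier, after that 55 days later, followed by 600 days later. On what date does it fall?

November 18, 2093

Subtracting 13 months from October 24, 2094:
month 10 − 13 = -3, which is month 9 of year 2093 → September 2093.
Day 24 is valid in September, giving September 24, 2093.
Subtracting 600 days from September 24, 2093:
Going back 24 days from September 24, 2093 reaches the end of the previous month; 600 − 24 = 576 left.
August 2093 has 31 days: 576 − 31 = 545 left.
July 2093 has 31 days: 545 − 31 = 514 left.
June 2093 has 30 days: 514 − 30 = 484 left.
May 2093 has 31 days: 484 − 31 = 453 left.
April 2093 has 30 days: 453 − 30 = 423 left.
March 2093 has 31 days: 423 − 31 = 392 left.
February 2093 has 28 days (2093 is not a leap year): 392 − 28 = 364 left.
January 2093 has 31 days: 364 − 31 = 333 left.
December 2092 has 31 days: 333 − 31 = 302 left.
November 2092 has 30 days: 302 − 30 = 272 left.
October 2092 has 31 days: 272 − 31 = 241 left.
September 2092 has 30 days: 241 − 30 = 211 left.
August 2092 has 31 days: 211 − 31 = 180 left.
July 2092 has 31 days: 180 − 31 = 149 left.
June 2092 has 30 days: 149 − 30 = 119 left.
May 2092 has 31 days: 119 − 31 = 88 left.
April 2092 has 30 days: 88 − 30 = 58 left.
March 2092 has 31 days: 58 − 31 = 27 left.
February 2092 has 29 days; 29 − 27 = 2 → February 2, 2092.
Adding 55 days from February 2, 2092:
February has 29 days, so 29 − 2 = 27 days remain after February 2, 2092; 55 − 27 = 28 left.
28 days into March 2092 → March 28, 2092.
Counting forward 600 days from March 28, 2092:
March has 31 days, so 31 − 28 = 3 days remain after March 28, 2092; 600 − 3 = 597 left.
April 2092 has 30 days: 597 − 30 = 567 left.
May 2092 has 31 days: 567 − 31 = 536 left.
June 2092 has 30 days: 536 − 30 = 506 left.
July 2092 has 31 days: 506 − 31 = 475 left.
August 2092 has 31 days: 475 − 31 = 444 left.
September 2092 has 30 days: 444 − 30 = 414 left.
October 2092 has 31 days: 414 − 31 = 383 left.
November 2092 has 30 days: 383 − 30 = 353 left.
December 2092 has 31 days: 353 − 31 = 322 left.
January 2093 has 31 days: 322 − 31 = 291 left.
February 2093 has 28 days (2093 is not a leap year): 291 − 28 = 263 left.
March 2093 has 31 days: 263 − 31 = 232 left.
April 2093 has 30 days: 232 − 30 = 202 left.
May 2093 has 31 days: 202 − 31 = 171 left.
June 2093 has 30 days: 171 − 30 = 141 left.
July 2093 has 31 days: 141 − 31 = 110 left.
August 2093 has 31 days: 110 − 31 = 79 left.
September 2093 has 30 days: 79 − 30 = 49 left.
October 2093 has 31 days: 49 − 31 = 18 left.
18 days into November 2093 → November 18, 2093.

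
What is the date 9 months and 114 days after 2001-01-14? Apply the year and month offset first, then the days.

Adding 9 months and 114 days from January 14, 2001: first the month/year part, then the days.
month 1 + 9 = 10 → October 2001.
Day 14 is valid in October, giving October 14, 2001.
Now add 114 days from October 14, 2001.
October has 31 days, so 31 − 14 = 17 days remain after October 14, 2001; 114 − 17 = 97 left.
November 2001 has 30 days: 97 − 30 = 67 left.
December 2001 has 31 days: 67 − 31 = 36 left.
January 2002 has 31 days: 36 − 31 = 5 left.
5 days into February 2002 → February 5, 2002.

February 5, 2002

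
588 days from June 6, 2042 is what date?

Counting forward 588 days from June 6, 2042.
June has 30 days, so 30 − 6 = 24 days remain after June 6, 2042; 588 − 24 = 564 left.
July 2042 has 31 days: 564 − 31 = 533 left.
August 2042 has 31 days: 533 − 31 = 502 left.
September 2042 has 30 days: 502 − 30 = 472 left.
October 2042 has 31 days: 472 − 31 = 441 left.
November 2042 has 30 days: 441 − 30 = 411 left.
December 2042 has 31 days: 411 − 31 = 380 left.
January 2043 has 31 days: 380 − 31 = 349 left.
February 2043 has 28 days (2043 is not a leap year): 349 − 28 = 321 left.
March 2043 has 31 days: 321 − 31 = 290 left.
April 2043 has 30 days: 290 − 30 = 260 left.
May 2043 has 31 days: 260 − 31 = 229 left.
June 2043 has 30 days: 229 − 30 = 199 left.
July 2043 has 31 days: 199 − 31 = 168 left.
August 2043 has 31 days: 168 − 31 = 137 left.
September 2043 has 30 days: 137 − 30 = 107 left.
October 2043 has 31 days: 107 − 31 = 76 left.
November 2043 has 30 days: 76 − 30 = 46 left.
December 2043 has 31 days: 46 − 31 = 15 left.
15 days into January 2044 → January 15, 2044.

January 15, 2044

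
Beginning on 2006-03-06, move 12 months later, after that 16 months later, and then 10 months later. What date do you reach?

Counting forward 12 months from March 6, 2006:
month 3 + 12 = 15, which is month 3 of year 2007 → March 2007.
Day 6 is valid in March, giving March 6, 2007.
Adding 16 months from March 6, 2007:
month 3 + 16 = 19, which is month 7 of year 2008 → July 2008.
Day 6 is valid in July, giving July 6, 2008.
Adding 10 months from July 6, 2008:
month 7 + 10 = 17, which is month 5 of year 2009 → May 2009.
Day 6 is valid in May, giving May 6, 2009.

May 6, 2009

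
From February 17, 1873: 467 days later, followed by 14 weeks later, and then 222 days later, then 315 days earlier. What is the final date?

June 4, 1874

Adding 467 days from February 17, 1873:
February has 28 days, so 28 − 17 = 11 days remain after February 17, 1873; 467 − 11 = 456 left.
March 1873 has 31 days: 456 − 31 = 425 left.
April 1873 has 30 days: 425 − 30 = 395 left.
May 1873 has 31 days: 395 − 31 = 364 left.
June 1873 has 30 days: 364 − 30 = 334 left.
July 1873 has 31 days: 334 − 31 = 303 left.
August 1873 has 31 days: 303 − 31 = 272 left.
September 1873 has 30 days: 272 − 30 = 242 left.
October 1873 has 31 days: 242 − 31 = 211 left.
November 1873 has 30 days: 211 − 30 = 181 left.
December 1873 has 31 days: 181 − 31 = 150 left.
January 1874 has 31 days: 150 − 31 = 119 left.
February 1874 has 28 days (1874 is not a leap year): 119 − 28 = 91 left.
March 1874 has 31 days: 91 − 31 = 60 left.
April 1874 has 30 days: 60 − 30 = 30 left.
30 days into May 1874 → May 30, 1874.
Advancing 14 weeks (= 98 days) from May 30, 1874:
May has 31 days, so 31 − 30 = 1 day remains after May 30, 1874; 98 − 1 = 97 left.
June 1874 has 30 days: 97 − 30 = 67 left.
July 1874 has 31 days: 67 − 31 = 36 left.
August 1874 has 31 days: 36 − 31 = 5 left.
5 days into September 1874 → September 5, 1874.
Adding 222 days from September 5, 1874:
September has 30 days, so 30 − 5 = 25 days remain after September 5, 1874; 222 − 25 = 197 left.
October 1874 has 31 days: 197 − 31 = 166 left.
November 1874 has 30 days: 166 − 30 = 136 left.
December 1874 has 31 days: 136 − 31 = 105 left.
January 1875 has 31 days: 105 − 31 = 74 left.
February 1875 has 28 days (1875 is not a leap year): 74 − 28 = 46 left.
March 1875 has 31 days: 46 − 31 = 15 left.
15 days into April 1875 → April 15, 1875.
Counting back 315 days from April 15, 1875:
Going back 15 days from April 15, 1875 reaches the end of the previous month; 315 − 15 = 300 left.
March 1875 has 31 days: 300 − 31 = 269 left.
February 1875 has 28 days (1875 is not a leap year): 269 − 28 = 241 left.
January 1875 has 31 days: 241 − 31 = 210 left.
December 1874 has 31 days: 210 − 31 = 179 left.
November 1874 has 30 days: 179 − 30 = 149 left.
October 1874 has 31 days: 149 − 31 = 118 left.
September 1874 has 30 days: 118 − 30 = 88 left.
August 1874 has 31 days: 88 − 31 = 57 left.
July 1874 has 31 days: 57 − 31 = 26 left.
June 1874 has 30 days; 30 − 26 = 4 → June 4, 1874.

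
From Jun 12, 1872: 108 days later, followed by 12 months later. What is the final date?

Counting forward 108 days from June 12, 1872:
June has 30 days, so 30 − 12 = 18 days remain after June 12, 1872; 108 − 18 = 90 left.
July 1872 has 31 days: 90 − 31 = 59 left.
August 1872 has 31 days: 59 − 31 = 28 left.
28 days into September 1872 → September 28, 1872.
Advancing 12 months from September 28, 1872:
month 9 + 12 = 21, which is month 9 of year 1873 → September 1873.
Day 28 is valid in September, giving September 28, 1873.

September 28, 1873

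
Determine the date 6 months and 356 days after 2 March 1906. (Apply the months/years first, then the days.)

Advancing 6 months and 356 days from March 2, 1906: first the month/year part, then the days.
month 3 + 6 = 9 → September 1906.
Day 2 is valid in September, giving September 2, 1906.
Now add 356 days from September 2, 1906.
September has 30 days, so 30 − 2 = 28 days remain after September 2, 1906; 356 − 28 = 328 left.
October 1906 has 31 days: 328 − 31 = 297 left.
November 1906 has 30 days: 297 − 30 = 267 left.
December 1906 has 31 days: 267 − 31 = 236 left.
January 1907 has 31 days: 236 − 31 = 205 left.
February 1907 has 28 days (1907 is not a leap year): 205 − 28 = 177 left.
March 1907 has 31 days: 177 − 31 = 146 left.
April 1907 has 30 days: 146 − 30 = 116 left.
May 1907 has 31 days: 116 − 31 = 85 left.
June 1907 has 30 days: 85 − 30 = 55 left.
July 1907 has 31 days: 55 − 31 = 24 left.
24 days into August 1907 → August 24, 1907.

August 24, 1907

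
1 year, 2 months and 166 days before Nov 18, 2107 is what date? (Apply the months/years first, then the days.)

Subtracting 1 year, 2 months and 166 days from November 18, 2107: first the month/year part, then the days.
-1 year → 2106; month 11 − 2 = 9 → September 2106.
Day 18 is valid in September, giving September 18, 2106.
Now subtract 166 days from September 18, 2106.
Going back 18 days from September 18, 2106 reaches the end of the previous month; 166 − 18 = 148 left.
August 2106 has 31 days: 148 − 31 = 117 left.
July 2106 has 31 days: 117 − 31 = 86 left.
June 2106 has 30 days: 86 − 30 = 56 left.
May 2106 has 31 days: 56 − 31 = 25 left.
April 2106 has 30 days; 30 − 25 = 5 → April 5, 2106.

April 5, 2106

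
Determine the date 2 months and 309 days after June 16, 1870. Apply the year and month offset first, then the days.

June 21, 1871

Advancing 2 months and 309 days from June 16, 1870: first the month/year part, then the days.
month 6 + 2 = 8 → August 1870.
Day 16 is valid in August, giving August 16, 1870.
Now add 309 days from August 16, 1870.
August has 31 days, so 31 − 16 = 15 days remain after August 16, 1870; 309 − 15 = 294 left.
September 1870 has 30 days: 294 − 30 = 264 left.
October 1870 has 31 days: 264 − 31 = 233 left.
November 1870 has 30 days: 233 − 30 = 203 left.
December 1870 has 31 days: 203 − 31 = 172 left.
January 1871 has 31 days: 172 − 31 = 141 left.
February 1871 has 28 days (1871 is not a leap year): 141 − 28 = 113 left.
March 1871 has 31 days: 113 − 31 = 82 left.
April 1871 has 30 days: 82 − 30 = 52 left.
May 1871 has 31 days: 52 − 31 = 21 left.
21 days into June 1871 → June 21, 1871.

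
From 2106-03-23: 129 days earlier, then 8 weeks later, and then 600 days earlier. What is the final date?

Subtracting 129 days from March 23, 2106:
Going back 23 days from March 23, 2106 reaches the end of the previous month; 129 − 23 = 106 left.
February 2106 has 28 days (2106 is not a leap year): 106 − 28 = 78 left.
January 2106 has 31 days: 78 − 31 = 47 left.
December 2105 has 31 days: 47 − 31 = 16 left.
November 2105 has 30 days; 30 − 16 = 14 → November 14, 2105.
Advancing 8 weeks (= 56 days) from November 14, 2105:
November has 30 days, so 30 − 14 = 16 days remain after November 14, 2105; 56 − 16 = 40 left.
December 2105 has 31 days: 40 − 31 = 9 left.
9 days into January 2106 → January 9, 2106.
Counting back 600 days from January 9, 2106:
Going back 9 days from January 9, 2106 reaches the end of the previous month; 600 − 9 = 591 left.
December 2105 has 31 days: 591 − 31 = 560 left.
November 2105 has 30 days: 560 − 30 = 530 left.
October 2105 has 31 days: 530 − 31 = 499 left.
September 2105 has 30 days: 499 − 30 = 469 left.
August 2105 has 31 days: 469 − 31 = 438 left.
July 2105 has 31 days: 438 − 31 = 407 left.
June 2105 has 30 days: 407 − 30 = 377 left.
May 2105 has 31 days: 377 − 31 = 346 left.
April 2105 has 30 days: 346 − 30 = 316 left.
March 2105 has 31 days: 316 − 31 = 285 left.
February 2105 has 28 days (2105 is not a leap year): 285 − 28 = 257 left.
January 2105 has 31 days: 257 − 31 = 226 left.
December 2104 has 31 days: 226 − 31 = 195 left.
November 2104 has 30 days: 195 − 30 = 165 left.
October 2104 has 31 days: 165 − 31 = 134 left.
September 2104 has 30 days: 134 − 30 = 104 left.
August 2104 has 31 days: 104 − 31 = 73 left.
July 2104 has 31 days: 73 − 31 = 42 left.
June 2104 has 30 days: 42 − 30 = 12 left.
May 2104 has 31 days; 31 − 12 = 19 → May 19, 2104.

May 19, 2104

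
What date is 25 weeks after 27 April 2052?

October 19, 2052

Advancing 25 weeks = 175 days from April 27, 2052.
April has 30 days, so 30 − 27 = 3 days remain after April 27, 2052; 175 − 3 = 172 left.
May 2052 has 31 days: 172 − 31 = 141 left.
June 2052 has 30 days: 141 − 30 = 111 left.
July 2052 has 31 days: 111 − 31 = 80 left.
August 2052 has 31 days: 80 − 31 = 49 left.
September 2052 has 30 days: 49 − 30 = 19 left.
19 days into October 2052 → October 19, 2052.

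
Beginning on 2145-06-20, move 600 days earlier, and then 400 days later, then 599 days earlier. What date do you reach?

Counting back 600 days from June 20, 2145:
Going back 20 days from June 20, 2145 reaches the end of the previous month; 600 − 20 = 580 left.
May 2145 has 31 days: 580 − 31 = 549 left.
April 2145 has 30 days: 549 − 30 = 519 left.
March 2145 has 31 days: 519 − 31 = 488 left.
February 2145 has 28 days (2145 is not a leap year): 488 − 28 = 460 left.
January 2145 has 31 days: 460 − 31 = 429 left.
December 2144 has 31 days: 429 − 31 = 398 left.
November 2144 has 30 days: 398 − 30 = 368 left.
October 2144 has 31 days: 368 − 31 = 337 left.
September 2144 has 30 days: 337 − 30 = 307 left.
August 2144 has 31 days: 307 − 31 = 276 left.
July 2144 has 31 days: 276 − 31 = 245 left.
June 2144 has 30 days: 245 − 30 = 215 left.
May 2144 has 31 days: 215 − 31 = 184 left.
April 2144 has 30 days: 184 − 30 = 154 left.
March 2144 has 31 days: 154 − 31 = 123 left.
February 2144 has 29 days (2144 is a leap year): 123 − 29 = 94 left.
January 2144 has 31 days: 94 − 31 = 63 left.
December 2143 has 31 days: 63 − 31 = 32 left.
November 2143 has 30 days: 32 − 30 = 2 left.
October 2143 has 31 days; 31 − 2 = 29 → October 29, 2143.
Advancing 400 days from October 29, 2143:
October has 31 days, so 31 − 29 = 2 days remain after October 29, 2143; 400 − 2 = 398 left.
November 2143 has 30 days: 398 − 30 = 368 left.
December 2143 has 31 days: 368 − 31 = 337 left.
January 2144 has 31 days: 337 − 31 = 306 left.
February 2144 has 29 days (2144 is a leap year): 306 − 29 = 277 left.
March 2144 has 31 days: 277 − 31 = 246 left.
April 2144 has 30 days: 246 − 30 = 216 left.
May 2144 has 31 days: 216 − 31 = 185 left.
June 2144 has 30 days: 185 − 30 = 155 left.
July 2144 has 31 days: 155 − 31 = 124 left.
August 2144 has 31 days: 124 − 31 = 93 left.
September 2144 has 30 days: 93 − 30 = 63 left.
October 2144 has 31 days: 63 − 31 = 32 left.
November 2144 has 30 days: 32 − 30 = 2 left.
2 days into December 2144 → December 2, 2144.
Counting back 599 days from December 2, 2144:
Going back 2 days from December 2, 2144 reaches the end of the previous month; 599 − 2 = 597 left.
November 2144 has 30 days: 597 − 30 = 567 left.
October 2144 has 31 days: 567 − 31 = 536 left.
September 2144 has 30 days: 536 − 30 = 506 left.
August 2144 has 31 days: 506 − 31 = 475 left.
July 2144 has 31 days: 475 − 31 = 444 left.
June 2144 has 30 days: 444 − 30 = 414 left.
May 2144 has 31 days: 414 − 31 = 383 left.
April 2144 has 30 days: 383 − 30 = 353 left.
March 2144 has 31 days: 353 − 31 = 322 left.
February 2144 has 29 days (2144 is a leap year): 322 − 29 = 293 left.
January 2144 has 31 days: 293 − 31 = 262 left.
December 2143 has 31 days: 262 − 31 = 231 left.
November 2143 has 30 days: 231 − 30 = 201 left.
October 2143 has 31 days: 201 − 31 = 170 left.
September 2143 has 30 days: 170 − 30 = 140 left.
August 2143 has 31 days: 140 − 31 = 109 left.
July 2143 has 31 days: 109 − 31 = 78 left.
June 2143 has 30 days: 78 − 30 = 48 left.
May 2143 has 31 days: 48 − 31 = 17 left.
April 2143 has 30 days; 30 − 17 = 13 → April 13, 2143.

April 13, 2143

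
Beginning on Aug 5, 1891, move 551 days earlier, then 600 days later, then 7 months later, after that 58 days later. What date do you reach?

Subtracting 551 days from August 5, 1891:
Going back 5 days from August 5, 1891 reaches the end of the previous month; 551 − 5 = 546 left.
July 1891 has 31 days: 546 − 31 = 515 left.
June 1891 has 30 days: 515 − 30 = 485 left.
May 1891 has 31 days: 485 − 31 = 454 left.
April 1891 has 30 days: 454 − 30 = 424 left.
March 1891 has 31 days: 424 − 31 = 393 left.
February 1891 has 28 days (1891 is not a leap year): 393 − 28 = 365 left.
January 1891 has 31 days: 365 − 31 = 334 left.
December 1890 has 31 days: 334 − 31 = 303 left.
November 1890 has 30 days: 303 − 30 = 273 left.
October 1890 has 31 days: 273 − 31 = 242 left.
September 1890 has 30 days: 242 − 30 = 212 left.
August 1890 has 31 days: 212 − 31 = 181 left.
July 1890 has 31 days: 181 − 31 = 150 left.
June 1890 has 30 days: 150 − 30 = 120 left.
May 1890 has 31 days: 120 − 31 = 89 left.
April 1890 has 30 days: 89 − 30 = 59 left.
March 1890 has 31 days: 59 − 31 = 28 left.
February 1890 has 28 days (1890 is not a leap year): 28 − 28 = 0 left.
January 1890 has 31 days; 31 − 0 = 31 → January 31, 1890.
Counting forward 600 days from January 31, 1890:
January has 31 days, so 31 − 31 = 0 days remain after January 31, 1890; 600 − 0 = 600 left.
February 1890 has 28 days (1890 is not a leap year): 600 − 28 = 572 left.
March 1890 has 31 days: 572 − 31 = 541 left.
April 1890 has 30 days: 541 − 30 = 511 left.
May 1890 has 31 days: 511 − 31 = 480 left.
June 1890 has 30 days: 480 − 30 = 450 left.
July 1890 has 31 days: 450 − 31 = 419 left.
August 1890 has 31 days: 419 − 31 = 388 left.
September 1890 has 30 days: 388 − 30 = 358 left.
October 1890 has 31 days: 358 − 31 = 327 left.
November 1890 has 30 days: 327 − 30 = 297 left.
December 1890 has 31 days: 297 − 31 = 266 left.
January 1891 has 31 days: 266 − 31 = 235 left.
February 1891 has 28 days (1891 is not a leap year): 235 − 28 = 207 left.
March 1891 has 31 days: 207 − 31 = 176 left.
April 1891 has 30 days: 176 − 30 = 146 left.
May 1891 has 31 days: 146 − 31 = 115 left.
June 1891 has 30 days: 115 − 30 = 85 left.
July 1891 has 31 days: 85 − 31 = 54 left.
August 1891 has 31 days: 54 − 31 = 23 left.
23 days into September 1891 → September 23, 1891.
Counting forward 7 months from September 23, 1891:
month 9 + 7 = 16, which is month 4 of year 1892 → April 1892.
Day 23 is valid in April, giving April 23, 1892.
Advancing 58 days from April 23, 1892:
April has 30 days, so 30 − 23 = 7 days remain after April 23, 1892; 58 − 7 = 51 left.
May 1892 has 31 days: 51 − 31 = 20 left.
20 days into June 1892 → June 20, 1892.

June 20, 1892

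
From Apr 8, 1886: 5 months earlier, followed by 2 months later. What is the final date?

Counting back 5 months from April 8, 1886:
month 4 − 5 = -1, which is month 11 of year 1885 → November 1885.
Day 8 is valid in November, giving November 8, 1885.
Counting forward 2 months from November 8, 1885:
month 11 + 2 = 13, which is month 1 of year 1886 → January 1886.
Day 8 is valid in January, giving January 8, 1886.

January 8, 1886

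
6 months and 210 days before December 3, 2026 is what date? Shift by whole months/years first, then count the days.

November 5, 2025

Subtracting 6 months and 210 days from December 3, 2026: first the month/year part, then the days.
month 12 − 6 = 6 → June 2026.
Day 3 is valid in June, giving June 3, 2026.
Now subtract 210 days from June 3, 2026.
Going back 3 days from June 3, 2026 reaches the end of the previous month; 210 − 3 = 207 left.
May 2026 has 31 days: 207 − 31 = 176 left.
April 2026 has 30 days: 176 − 30 = 146 left.
March 2026 has 31 days: 146 − 31 = 115 left.
February 2026 has 28 days (2026 is not a leap year): 115 − 28 = 87 left.
January 2026 has 31 days: 87 − 31 = 56 left.
December 2025 has 31 days: 56 − 31 = 25 left.
November 2025 has 30 days; 30 − 25 = 5 → November 5, 2025.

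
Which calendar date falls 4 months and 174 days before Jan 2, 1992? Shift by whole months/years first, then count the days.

Subtracting 4 months and 174 days from January 2, 1992: first the month/year part, then the days.
month 1 − 4 = -3, which is month 9 of year 1991 → September 1991.
Day 2 is valid in September, giving September 2, 1991.
Now subtract 174 days from September 2, 1991.
Going back 2 days from September 2, 1991 reaches the end of the previous month; 174 − 2 = 172 left.
August 1991 has 31 days: 172 − 31 = 141 left.
July 1991 has 31 days: 141 − 31 = 110 left.
June 1991 has 30 days: 110 − 30 = 80 left.
May 1991 has 31 days: 80 − 31 = 49 left.
April 1991 has 30 days: 49 − 30 = 19 left.
March 1991 has 31 days; 31 − 19 = 12 → March 12, 1991.

March 12, 1991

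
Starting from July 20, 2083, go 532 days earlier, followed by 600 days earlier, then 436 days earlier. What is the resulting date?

Subtracting 532 days from July 20, 2083:
Going back 20 days from July 20, 2083 reaches the end of the previous month; 532 − 20 = 512 left.
June 2083 has 30 days: 512 − 30 = 482 left.
May 2083 has 31 days: 482 − 31 = 451 left.
April 2083 has 30 days: 451 − 30 = 421 left.
March 2083 has 31 days: 421 − 31 = 390 left.
February 2083 has 28 days (2083 is not a leap year): 390 − 28 = 362 left.
January 2083 has 31 days: 362 − 31 = 331 left.
December 2082 has 31 days: 331 − 31 = 300 left.
November 2082 has 30 days: 300 − 30 = 270 left.
October 2082 has 31 days: 270 − 31 = 239 left.
September 2082 has 30 days: 239 − 30 = 209 left.
August 2082 has 31 days: 209 − 31 = 178 left.
July 2082 has 31 days: 178 − 31 = 147 left.
June 2082 has 30 days: 147 − 30 = 117 left.
May 2082 has 31 days: 117 − 31 = 86 left.
April 2082 has 30 days: 86 − 30 = 56 left.
March 2082 has 31 days: 56 − 31 = 25 left.
February 2082 has 28 days; 28 − 25 = 3 → February 3, 2082.
Going back 600 days from February 3, 2082:
Going back 3 days from February 3, 2082 reaches the end of the previous month; 600 − 3 = 597 left.
January 2082 has 31 days: 597 − 31 = 566 left.
December 2081 has 31 days: 566 − 31 = 535 left.
November 2081 has 30 days: 535 − 30 = 505 left.
October 2081 has 31 days: 505 − 31 = 474 left.
September 2081 has 30 days: 474 − 30 = 444 left.
August 2081 has 31 days: 444 − 31 = 413 left.
July 2081 has 31 days: 413 − 31 = 382 left.
June 2081 has 30 days: 382 − 30 = 352 left.
May 2081 has 31 days: 352 − 31 = 321 left.
April 2081 has 30 days: 321 − 30 = 291 left.
March 2081 has 31 days: 291 − 31 = 260 left.
February 2081 has 28 days (2081 is not a leap year): 260 − 28 = 232 left.
January 2081 has 31 days: 232 − 31 = 201 left.
December 2080 has 31 days: 201 − 31 = 170 left.
November 2080 has 30 days: 170 − 30 = 140 left.
October 2080 has 31 days: 140 − 31 = 109 left.
September 2080 has 30 days: 109 − 30 = 79 left.
August 2080 has 31 days: 79 − 31 = 48 left.
July 2080 has 31 days: 48 − 31 = 17 left.
June 2080 has 30 days; 30 − 17 = 13 → June 13, 2080.
Subtracting 436 days from June 13, 2080:
Going back 13 days from June 13, 2080 reaches the end of the previous month; 436 − 13 = 423 left.
May 2080 has 31 days: 423 − 31 = 392 left.
April 2080 has 30 days: 392 − 30 = 362 left.
March 2080 has 31 days: 362 − 31 = 331 left.
February 2080 has 29 days (2080 is a leap year): 331 − 29 = 302 left.
January 2080 has 31 days: 302 − 31 = 271 left.
December 2079 has 31 days: 271 − 31 = 240 left.
November 2079 has 30 days: 240 − 30 = 210 left.
October 2079 has 31 days: 210 − 31 = 179 left.
September 2079 has 30 days: 179 − 30 = 149 left.
August 2079 has 31 days: 149 − 31 = 118 left.
July 2079 has 31 days: 118 − 31 = 87 left.
June 2079 has 30 days: 87 − 30 = 57 left.
May 2079 has 31 days: 57 − 31 = 26 left.
April 2079 has 30 days; 30 − 26 = 4 → April 4, 2079.

April 4, 2079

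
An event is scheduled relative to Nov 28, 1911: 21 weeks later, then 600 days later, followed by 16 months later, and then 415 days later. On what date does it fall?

Counting forward 21 weeks (= 147 days) from November 28, 1911:
November has 30 days, so 30 − 28 = 2 days remain after November 28, 1911; 147 − 2 = 145 left.
December 1911 has 31 days: 145 − 31 = 114 left.
January 1912 has 31 days: 114 − 31 = 83 left.
February 1912 has 29 days (1912 is a leap year): 83 − 29 = 54 left.
March 1912 has 31 days: 54 − 31 = 23 left.
23 days into April 1912 → April 23, 1912.
Advancing 600 days from April 23, 1912:
April has 30 days, so 30 − 23 = 7 days remain after April 23, 1912; 600 − 7 = 593 left.
May 1912 has 31 days: 593 − 31 = 562 left.
June 1912 has 30 days: 562 − 30 = 532 left.
July 1912 has 31 days: 532 − 31 = 501 left.
August 1912 has 31 days: 501 − 31 = 470 left.
September 1912 has 30 days: 470 − 30 = 440 left.
October 1912 has 31 days: 440 − 31 = 409 left.
November 1912 has 30 days: 409 − 30 = 379 left.
December 1912 has 31 days: 379 − 31 = 348 left.
January 1913 has 31 days: 348 − 31 = 317 left.
February 1913 has 28 days (1913 is not a leap year): 317 − 28 = 289 left.
March 1913 has 31 days: 289 − 31 = 258 left.
April 1913 has 30 days: 258 − 30 = 228 left.
May 1913 has 31 days: 228 − 31 = 197 left.
June 1913 has 30 days: 197 − 30 = 167 left.
July 1913 has 31 days: 167 − 31 = 136 left.
August 1913 has 31 days: 136 − 31 = 105 left.
September 1913 has 30 days: 105 − 30 = 75 left.
October 1913 has 31 days: 75 − 31 = 44 left.
November 1913 has 30 days: 44 − 30 = 14 left.
14 days into December 1913 → December 14, 1913.
Adding 16 months from December 14, 1913:
month 12 + 16 = 28, which is month 4 of year 1915 → April 1915.
Day 14 is valid in April, giving April 14, 1915.
Adding 415 days from April 14, 1915:
April has 30 days, so 30 − 14 = 16 days remain after April 14, 1915; 415 − 16 = 399 left.
May 1915 has 31 days: 399 − 31 = 368 left.
June 1915 has 30 days: 368 − 30 = 338 left.
July 1915 has 31 days: 338 − 31 = 307 left.
August 1915 has 31 days: 307 − 31 = 276 left.
September 1915 has 30 days: 276 − 30 = 246 left.
October 1915 has 31 days: 246 − 31 = 215 left.
November 1915 has 30 days: 215 − 30 = 185 left.
December 1915 has 31 days: 185 − 31 = 154 left.
January 1916 has 31 days: 154 − 31 = 123 left.
February 1916 has 29 days (1916 is a leap year): 123 − 29 = 94 left.
March 1916 has 31 days: 94 − 31 = 63 left.
April 1916 has 30 days: 63 − 30 = 33 left.
May 1916 has 31 days: 33 − 31 = 2 left.
2 days into June 1916 → June 2, 1916.

June 2, 1916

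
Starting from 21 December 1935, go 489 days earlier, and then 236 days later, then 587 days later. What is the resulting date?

November 19, 1936

Subtracting 489 days from December 21, 1935:
Going back 21 days from December 21, 1935 reaches the end of the previous month; 489 − 21 = 468 left.
November 1935 has 30 days: 468 − 30 = 438 left.
October 1935 has 31 days: 438 − 31 = 407 left.
September 1935 has 30 days: 407 − 30 = 377 left.
August 1935 has 31 days: 377 − 31 = 346 left.
July 1935 has 31 days: 346 − 31 = 315 left.
June 1935 has 30 days: 315 − 30 = 285 left.
May 1935 has 31 days: 285 − 31 = 254 left.
April 1935 has 30 days: 254 − 30 = 224 left.
March 1935 has 31 days: 224 − 31 = 193 left.
February 1935 has 28 days (1935 is not a leap year): 193 − 28 = 165 left.
January 1935 has 31 days: 165 − 31 = 134 left.
December 1934 has 31 days: 134 − 31 = 103 left.
November 1934 has 30 days: 103 − 30 = 73 left.
October 1934 has 31 days: 73 − 31 = 42 left.
September 1934 has 30 days: 42 − 30 = 12 left.
August 1934 has 31 days; 31 − 12 = 19 → August 19, 1934.
Advancing 236 days from August 19, 1934:
August has 31 days, so 31 − 19 = 12 days remain after August 19, 1934; 236 − 12 = 224 left.
September 1934 has 30 days: 224 − 30 = 194 left.
October 1934 has 31 days: 194 − 31 = 163 left.
November 1934 has 30 days: 163 − 30 = 133 left.
December 1934 has 31 days: 133 − 31 = 102 left.
January 1935 has 31 days: 102 − 31 = 71 left.
February 1935 has 28 days (1935 is not a leap year): 71 − 28 = 43 left.
March 1935 has 31 days: 43 − 31 = 12 left.
12 days into April 1935 → April 12, 1935.
Advancing 587 days from April 12, 1935:
April has 30 days, so 30 − 12 = 18 days remain after April 12, 1935; 587 − 18 = 569 left.
May 1935 has 31 days: 569 − 31 = 538 left.
June 1935 has 30 days: 538 − 30 = 508 left.
July 1935 has 31 days: 508 − 31 = 477 left.
August 1935 has 31 days: 477 − 31 = 446 left.
September 1935 has 30 days: 446 − 30 = 416 left.
October 1935 has 31 days: 416 − 31 = 385 left.
November 1935 has 30 days: 385 − 30 = 355 left.
December 1935 has 31 days: 355 − 31 = 324 left.
January 1936 has 31 days: 324 − 31 = 293 left.
February 1936 has 29 days (1936 is a leap year): 293 − 29 = 264 left.
March 1936 has 31 days: 264 − 31 = 233 left.
April 1936 has 30 days: 233 − 30 = 203 left.
May 1936 has 31 days: 203 − 31 = 172 left.
June 1936 has 30 days: 172 − 30 = 142 left.
July 1936 has 31 days: 142 − 31 = 111 left.
August 1936 has 31 days: 111 − 31 = 80 left.
September 1936 has 30 days: 80 − 30 = 50 left.
October 1936 has 31 days: 50 − 31 = 19 left.
19 days into November 1936 → November 19, 1936.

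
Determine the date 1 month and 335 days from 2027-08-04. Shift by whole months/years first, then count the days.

August 4, 2028

Counting forward 1 month and 335 days from August 4, 2027: first the month/year part, then the days.
month 8 + 1 = 9 → September 2027.
Day 4 is valid in September, giving September 4, 2027.
Now add 335 days from September 4, 2027.
September has 30 days, so 30 − 4 = 26 days remain after September 4, 2027; 335 − 26 = 309 left.
October 2027 has 31 days: 309 − 31 = 278 left.
November 2027 has 30 days: 278 − 30 = 248 left.
December 2027 has 31 days: 248 − 31 = 217 left.
January 2028 has 31 days: 217 − 31 = 186 left.
February 2028 has 29 days (2028 is a leap year): 186 − 29 = 157 left.
March 2028 has 31 days: 157 − 31 = 126 left.
April 2028 has 30 days: 126 − 30 = 96 left.
May 2028 has 31 days: 96 − 31 = 65 left.
June 2028 has 30 days: 65 − 30 = 35 left.
July 2028 has 31 days: 35 − 31 = 4 left.
4 days into August 2028 → August 4, 2028.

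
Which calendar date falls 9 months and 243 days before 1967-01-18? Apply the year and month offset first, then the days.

Subtracting 9 months and 243 days from January 18, 1967: first the month/year part, then the days.
month 1 − 9 = -8, which is month 4 of year 1966 → April 1966.
Day 18 is valid in April, giving April 18, 1966.
Now subtract 243 days from April 18, 1966.
Going back 18 days from April 18, 1966 reaches the end of the previous month; 243 − 18 = 225 left.
March 1966 has 31 days: 225 − 31 = 194 left.
February 1966 has 28 days (1966 is not a leap year): 194 − 28 = 166 left.
January 1966 has 31 days: 166 − 31 = 135 left.
December 1965 has 31 days: 135 − 31 = 104 left.
November 1965 has 30 days: 104 − 30 = 74 left.
October 1965 has 31 days: 74 − 31 = 43 left.
September 1965 has 30 days: 43 − 30 = 13 left.
August 1965 has 31 days; 31 − 13 = 18 → August 18, 1965.

August 18, 1965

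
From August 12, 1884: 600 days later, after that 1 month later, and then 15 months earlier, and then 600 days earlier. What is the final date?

June 15, 1883

Counting forward 600 days from August 12, 1884:
August has 31 days, so 31 − 12 = 19 days remain after August 12, 1884; 600 − 19 = 581 left.
September 1884 has 30 days: 581 − 30 = 551 left.
October 1884 has 31 days: 551 − 31 = 520 left.
November 1884 has 30 days: 520 − 30 = 490 left.
December 1884 has 31 days: 490 − 31 = 459 left.
January 1885 has 31 days: 459 − 31 = 428 left.
February 1885 has 28 days (1885 is not a leap year): 428 − 28 = 400 left.
March 1885 has 31 days: 400 − 31 = 369 left.
April 1885 has 30 days: 369 − 30 = 339 left.
May 1885 has 31 days: 339 − 31 = 308 left.
June 1885 has 30 days: 308 − 30 = 278 left.
July 1885 has 31 days: 278 − 31 = 247 left.
August 1885 has 31 days: 247 − 31 = 216 left.
September 1885 has 30 days: 216 − 30 = 186 left.
October 1885 has 31 days: 186 − 31 = 155 left.
November 1885 has 30 days: 155 − 30 = 125 left.
December 1885 has 31 days: 125 − 31 = 94 left.
January 1886 has 31 days: 94 − 31 = 63 left.
February 1886 has 28 days (1886 is not a leap year): 63 − 28 = 35 left.
March 1886 has 31 days: 35 − 31 = 4 left.
4 days into April 1886 → April 4, 1886.
Adding 1 month from April 4, 1886:
month 4 + 1 = 5 → May 1886.
Day 4 is valid in May, giving May 4, 1886.
Going back 15 months from May 4, 1886:
month 5 − 15 = -10, which is month 2 of year 1885 → February 1885.
Day 4 is valid in February, giving February 4, 1885.
Subtracting 600 days from February 4, 1885:
Going back 4 days from February 4, 1885 reaches the end of the previous month; 600 − 4 = 596 left.
January 1885 has 31 days: 596 − 31 = 565 left.
December 1884 has 31 days: 565 − 31 = 534 left.
November 1884 has 30 days: 534 − 30 = 504 left.
October 1884 has 31 days: 504 − 31 = 473 left.
September 1884 has 30 days: 473 − 30 = 443 left.
August 1884 has 31 days: 443 − 31 = 412 left.
July 1884 has 31 days: 412 − 31 = 381 left.
June 1884 has 30 days: 381 − 30 = 351 left.
May 1884 has 31 days: 351 − 31 = 320 left.
April 1884 has 30 days: 320 − 30 = 290 left.
March 1884 has 31 days: 290 − 31 = 259 left.
February 1884 has 29 days (1884 is a leap year): 259 − 29 = 230 left.
January 1884 has 31 days: 230 − 31 = 199 left.
December 1883 has 31 days: 199 − 31 = 168 left.
November 1883 has 30 days: 168 − 30 = 138 left.
October 1883 has 31 days: 138 − 31 = 107 left.
September 1883 has 30 days: 107 − 30 = 77 left.
August 1883 has 31 days: 77 − 31 = 46 left.
July 1883 has 31 days: 46 − 31 = 15 left.
June 1883 has 30 days; 30 − 15 = 15 → June 15, 1883.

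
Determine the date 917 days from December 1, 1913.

Counting forward 917 days from December 1, 1913.
December has 31 days, so 31 − 1 = 30 days remain after December 1, 1913; 917 − 30 = 887 left.
January 1914 has 31 days: 887 − 31 = 856 left.
February 1914 has 28 days (1914 is not a leap year): 856 − 28 = 828 left.
March 1914 has 31 days: 828 − 31 = 797 left.
April 1914 has 30 days: 797 − 30 = 767 left.
May 1914 has 31 days: 767 − 31 = 736 left.
June 1914 has 30 days: 736 − 30 = 706 left.
July 1914 has 31 days: 706 − 31 = 675 left.
August 1914 has 31 days: 675 − 31 = 644 left.
September 1914 has 30 days: 644 − 30 = 614 left.
October 1914 has 31 days: 614 − 31 = 583 left.
November 1914 has 30 days: 583 − 30 = 553 left.
December 1914 has 31 days: 553 − 31 = 522 left.
January 1915 has 31 days: 522 − 31 = 491 left.
February 1915 has 28 days (1915 is not a leap year): 491 − 28 = 463 left.
March 1915 has 31 days: 463 − 31 = 432 left.
April 1915 has 30 days: 432 − 30 = 402 left.
May 1915 has 31 days: 402 − 31 = 371 left.
June 1915 has 30 days: 371 − 30 = 341 left.
July 1915 has 31 days: 341 − 31 = 310 left.
August 1915 has 31 days: 310 − 31 = 279 left.
September 1915 has 30 days: 279 − 30 = 249 left.
October 1915 has 31 days: 249 − 31 = 218 left.
November 1915 has 30 days: 218 − 30 = 188 left.
December 1915 has 31 days: 188 − 31 = 157 left.
January 1916 has 31 days: 157 − 31 = 126 left.
February 1916 has 29 days (1916 is a leap year): 126 − 29 = 97 left.
March 1916 has 31 days: 97 − 31 = 66 left.
April 1916 has 30 days: 66 − 30 = 36 left.
May 1916 has 31 days: 36 − 31 = 5 left.
5 days into June 1916 → June 5, 1916.

June 5, 1916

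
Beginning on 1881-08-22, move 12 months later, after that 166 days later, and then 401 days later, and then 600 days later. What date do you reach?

November 1, 1885

Adding 12 months from August 22, 1881:
month 8 + 12 = 20, which is month 8 of year 1882 → August 1882.
Day 22 is valid in August, giving August 22, 1882.
Counting forward 166 days from August 22, 1882:
August has 31 days, so 31 − 22 = 9 days remain after August 22, 1882; 166 − 9 = 157 left.
September 1882 has 30 days: 157 − 30 = 127 left.
October 1882 has 31 days: 127 − 31 = 96 left.
November 1882 has 30 days: 96 − 30 = 66 left.
December 1882 has 31 days: 66 − 31 = 35 left.
January 1883 has 31 days: 35 − 31 = 4 left.
4 days into February 1883 → February 4, 1883.
Counting forward 401 days from February 4, 1883:
February has 28 days, so 28 − 4 = 24 days remain after February 4, 1883; 401 − 24 = 377 left.
March 1883 has 31 days: 377 − 31 = 346 left.
April 1883 has 30 days: 346 − 30 = 316 left.
May 1883 has 31 days: 316 − 31 = 285 left.
June 1883 has 30 days: 285 − 30 = 255 left.
July 1883 has 31 days: 255 − 31 = 224 left.
August 1883 has 31 days: 224 − 31 = 193 left.
September 1883 has 30 days: 193 − 30 = 163 left.
October 1883 has 31 days: 163 − 31 = 132 left.
November 1883 has 30 days: 132 − 30 = 102 left.
December 1883 has 31 days: 102 − 31 = 71 left.
January 1884 has 31 days: 71 − 31 = 40 left.
February 1884 has 29 days (1884 is a leap year): 40 − 29 = 11 left.
11 days into March 1884 → March 11, 1884.
Advancing 600 days from March 11, 1884:
March has 31 days, so 31 − 11 = 20 days remain after March 11, 1884; 600 − 20 = 580 left.
April 1884 has 30 days: 580 − 30 = 550 left.
May 1884 has 31 days: 550 − 31 = 519 left.
June 1884 has 30 days: 519 − 30 = 489 left.
July 1884 has 31 days: 489 − 31 = 458 left.
August 1884 has 31 days: 458 − 31 = 427 left.
September 1884 has 30 days: 427 − 30 = 397 left.
October 1884 has 31 days: 397 − 31 = 366 left.
November 1884 has 30 days: 366 − 30 = 336 left.
December 1884 has 31 days: 336 − 31 = 305 left.
January 1885 has 31 days: 305 − 31 = 274 left.
February 1885 has 28 days (1885 is not a leap year): 274 − 28 = 246 left.
March 1885 has 31 days: 246 − 31 = 215 left.
April 1885 has 30 days: 215 − 30 = 185 left.
May 1885 has 31 days: 185 − 31 = 154 left.
June 1885 has 30 days: 154 − 30 = 124 left.
July 1885 has 31 days: 124 − 31 = 93 left.
August 1885 has 31 days: 93 − 31 = 62 left.
September 1885 has 30 days: 62 − 30 = 32 left.
October 1885 has 31 days: 32 − 31 = 1 left.
1 day into November 1885 → November 1, 1885.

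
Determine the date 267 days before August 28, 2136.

Subtracting 267 days from August 28, 2136.
Going back 28 days from August 28, 2136 reaches the end of the previous month; 267 − 28 = 239 left.
July 2136 has 31 days: 239 − 31 = 208 left.
June 2136 has 30 days: 208 − 30 = 178 left.
May 2136 has 31 days: 178 − 31 = 147 left.
April 2136 has 30 days: 147 − 30 = 117 left.
March 2136 has 31 days: 117 − 31 = 86 left.
February 2136 has 29 days (2136 is a leap year): 86 − 29 = 57 left.
January 2136 has 31 days: 57 − 31 = 26 left.
December 2135 has 31 days; 31 − 26 = 5 → December 5, 2135.

December 5, 2135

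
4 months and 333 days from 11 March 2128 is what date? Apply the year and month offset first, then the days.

Counting forward 4 months and 333 days from March 11, 2128: first the month/year part, then the days.
month 3 + 4 = 7 → July 2128.
Day 11 is valid in July, giving July 11, 2128.
Now add 333 days from July 11, 2128.
July has 31 days, so 31 − 11 = 20 days remain after July 11, 2128; 333 − 20 = 313 left.
August 2128 has 31 days: 313 − 31 = 282 left.
September 2128 has 30 days: 282 − 30 = 252 left.
October 2128 has 31 days: 252 − 31 = 221 left.
November 2128 has 30 days: 221 − 30 = 191 left.
December 2128 has 31 days: 191 − 31 = 160 left.
January 2129 has 31 days: 160 − 31 = 129 left.
February 2129 has 28 days (2129 is not a leap year): 129 − 28 = 101 left.
March 2129 has 31 days: 101 − 31 = 70 left.
April 2129 has 30 days: 70 − 30 = 40 left.
May 2129 has 31 days: 40 − 31 = 9 left.
9 days into June 2129 → June 9, 2129.

June 9, 2129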